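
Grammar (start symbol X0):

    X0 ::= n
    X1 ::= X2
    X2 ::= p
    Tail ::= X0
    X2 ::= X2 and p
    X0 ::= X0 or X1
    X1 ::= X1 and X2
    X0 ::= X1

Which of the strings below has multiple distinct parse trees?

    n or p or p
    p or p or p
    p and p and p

p and p and p

n or p or p: 1 tree
p or p or p: 1 tree
p and p and p: 4 trees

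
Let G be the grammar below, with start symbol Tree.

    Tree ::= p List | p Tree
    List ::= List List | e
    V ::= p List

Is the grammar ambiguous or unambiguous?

Ambiguous

Witness: p e e e

Derivation 1: Tree ⇒ p List ⇒ p List List ⇒ p List List List ⇒ p e List List ⇒ p e e List ⇒ p e e e
Derivation 2: Tree ⇒ p List ⇒ p List List ⇒ p e List ⇒ p e List List ⇒ p e e List ⇒ p e e e

Two distinct leftmost derivations for the same string.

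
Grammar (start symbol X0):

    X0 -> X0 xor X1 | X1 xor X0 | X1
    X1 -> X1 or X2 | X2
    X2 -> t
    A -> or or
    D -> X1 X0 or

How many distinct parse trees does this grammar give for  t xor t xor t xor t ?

Parse trees for t xor t xor t xor t:
  [X0 [X0 [X0 [X0 [X1 [X2 t]]] xor [X1 [X2 t]]] xor [X1 [X2 t]]] xor [X1 [X2 t]]]
  [X0 [X0 [X0 [X1 [X2 t]] xor [X0 [X1 [X2 t]]]] xor [X1 [X2 t]]] xor [X1 [X2 t]]]
  [X0 [X0 [X1 [X2 t]] xor [X0 [X0 [X1 [X2 t]]] xor [X1 [X2 t]]]] xor [X1 [X2 t]]]
  [X0 [X0 [X1 [X2 t]] xor [X0 [X1 [X2 t]] xor [X0 [X1 [X2 t]]]]] xor [X1 [X2 t]]]
  [X0 [X1 [X2 t]] xor [X0 [X0 [X0 [X1 [X2 t]]] xor [X1 [X2 t]]] xor [X1 [X2 t]]]]
  [X0 [X1 [X2 t]] xor [X0 [X0 [X1 [X2 t]] xor [X0 [X1 [X2 t]]]] xor [X1 [X2 t]]]]
  [X0 [X1 [X2 t]] xor [X0 [X1 [X2 t]] xor [X0 [X0 [X1 [X2 t]]] xor [X1 [X2 t]]]]]
  [X0 [X1 [X2 t]] xor [X0 [X1 [X2 t]] xor [X0 [X1 [X2 t]] xor [X0 [X1 [X2 t]]]]]]

8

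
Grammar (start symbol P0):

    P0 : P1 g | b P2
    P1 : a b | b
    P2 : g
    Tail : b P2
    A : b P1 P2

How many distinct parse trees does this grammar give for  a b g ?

1

Parse trees for a b g:
  [P0 [P1 a b] g]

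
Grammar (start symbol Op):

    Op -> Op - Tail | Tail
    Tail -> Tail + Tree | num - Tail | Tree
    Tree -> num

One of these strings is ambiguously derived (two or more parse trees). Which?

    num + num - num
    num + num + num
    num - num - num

num - num - num

num + num - num: 1 tree
num + num + num: 1 tree
num - num - num: 4 trees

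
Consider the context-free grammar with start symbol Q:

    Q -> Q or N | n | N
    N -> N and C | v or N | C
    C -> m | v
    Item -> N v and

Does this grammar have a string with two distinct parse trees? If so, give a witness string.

Witness: v or m

Derivation 1: Q ⇒ Q or N ⇒ N or N ⇒ C or N ⇒ v or N ⇒ v or C ⇒ v or m
Derivation 2: Q ⇒ N ⇒ v or N ⇒ v or C ⇒ v or m

Two distinct leftmost derivations for the same string.

Ambiguous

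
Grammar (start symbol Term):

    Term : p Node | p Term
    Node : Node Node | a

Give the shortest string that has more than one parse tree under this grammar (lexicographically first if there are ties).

p a a a

length 2: no string has ≥2 trees
length 3: no string has ≥2 trees
length 4: p a a a has 2 parse trees

Two derivations of p a a a:
  Term ⇒ p Node ⇒ p Node Node ⇒ p Node Node Node ⇒ p a Node Node ⇒ p a a Node ⇒ p a a a
  Term ⇒ p Node ⇒ p Node Node ⇒ p a Node ⇒ p a Node Node ⇒ p a a Node ⇒ p a a a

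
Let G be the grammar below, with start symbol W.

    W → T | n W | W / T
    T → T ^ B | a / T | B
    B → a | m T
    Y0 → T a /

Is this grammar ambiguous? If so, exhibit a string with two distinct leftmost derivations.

Ambiguous

Witness: a / a

Derivation 1: W ⇒ T ⇒ a / T ⇒ a / B ⇒ a / a
Derivation 2: W ⇒ W / T ⇒ T / T ⇒ B / T ⇒ a / T ⇒ a / B ⇒ a / a

Two distinct leftmost derivations for the same string.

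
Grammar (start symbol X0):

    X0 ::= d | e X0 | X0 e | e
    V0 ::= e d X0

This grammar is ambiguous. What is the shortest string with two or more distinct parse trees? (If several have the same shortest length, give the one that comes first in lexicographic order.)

length 1: no string has ≥2 trees
length 2: e e has 2 parse trees

Two derivations of e e:
  X0 ⇒ e X0 ⇒ e e
  X0 ⇒ X0 e ⇒ e e

e e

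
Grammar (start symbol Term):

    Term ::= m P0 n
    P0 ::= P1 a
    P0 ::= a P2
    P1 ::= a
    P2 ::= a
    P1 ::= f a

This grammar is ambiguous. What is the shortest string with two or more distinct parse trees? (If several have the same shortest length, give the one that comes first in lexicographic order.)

m a a n

length 4: m a a n has 2 parse trees

Two derivations of m a a n:
  Term ⇒ m P0 n ⇒ m P1 a n ⇒ m a a n
  Term ⇒ m P0 n ⇒ m a P2 n ⇒ m a a n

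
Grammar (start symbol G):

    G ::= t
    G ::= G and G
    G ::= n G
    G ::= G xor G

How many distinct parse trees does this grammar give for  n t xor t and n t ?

Parse trees for n t xor t and n t:
  [G [G n [G [G t] xor [G t]]] and [G n [G t]]]
  [G [G [G n [G t]] xor [G t]] and [G n [G t]]]
  [G n [G [G [G t] xor [G t]] and [G n [G t]]]]
  [G n [G [G t] xor [G [G t] and [G n [G t]]]]]
  [G [G n [G t]] xor [G [G t] and [G n [G t]]]]

5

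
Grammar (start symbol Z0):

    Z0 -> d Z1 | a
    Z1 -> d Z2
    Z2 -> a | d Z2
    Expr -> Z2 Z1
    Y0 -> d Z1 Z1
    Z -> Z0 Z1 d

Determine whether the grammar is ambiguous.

Unambiguous

(Expr, Y0, Z are unreachable from Z0, so their rules don't affect L(Z0).) The reachable rules are right-linear with at most one rule per (nonterminal, next-terminal) pair. Each input token forces the next rule, so parsing is deterministic.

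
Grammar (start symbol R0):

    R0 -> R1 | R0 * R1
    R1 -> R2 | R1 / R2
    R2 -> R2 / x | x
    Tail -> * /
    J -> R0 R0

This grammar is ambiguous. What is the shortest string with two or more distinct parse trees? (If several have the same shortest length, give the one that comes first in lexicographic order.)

x / x

length 1: no string has ≥2 trees
length 3: x / x has 2 parse trees

Two derivations of x / x:
  R0 ⇒ R1 ⇒ R2 ⇒ R2 / x ⇒ x / x
  R0 ⇒ R1 ⇒ R1 / R2 ⇒ R2 / R2 ⇒ x / R2 ⇒ x / x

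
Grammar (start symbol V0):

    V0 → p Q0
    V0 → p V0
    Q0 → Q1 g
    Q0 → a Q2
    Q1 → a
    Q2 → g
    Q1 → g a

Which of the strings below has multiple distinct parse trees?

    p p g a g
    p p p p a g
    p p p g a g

p p g a g: 1 tree
p p p p a g: 2 trees
p p p g a g: 1 tree

p p p p a g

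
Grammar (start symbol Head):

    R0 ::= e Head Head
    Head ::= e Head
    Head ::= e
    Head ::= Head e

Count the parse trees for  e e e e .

8

Parse trees for e e e e:
  [Head e [Head e [Head e [Head e]]]]
  [Head e [Head e [Head [Head e] e]]]
  [Head e [Head [Head e [Head e]] e]]
  [Head e [Head [Head [Head e] e] e]]
  [Head [Head e [Head e [Head e]]] e]
  [Head [Head e [Head [Head e] e]] e]
  [Head [Head [Head e [Head e]] e] e]
  [Head [Head [Head [Head e] e] e] e]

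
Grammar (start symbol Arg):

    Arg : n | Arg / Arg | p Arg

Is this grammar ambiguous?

Ambiguous

Witness: p n / n

Derivation 1: Arg ⇒ Arg / Arg ⇒ p Arg / Arg ⇒ p n / Arg ⇒ p n / n
Derivation 2: Arg ⇒ p Arg ⇒ p Arg / Arg ⇒ p n / Arg ⇒ p n / n

Two distinct leftmost derivations for the same string.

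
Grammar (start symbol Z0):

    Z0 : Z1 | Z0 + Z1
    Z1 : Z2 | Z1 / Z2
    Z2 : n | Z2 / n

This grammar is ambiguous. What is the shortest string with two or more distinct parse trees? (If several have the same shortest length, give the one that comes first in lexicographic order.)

length 1: no string has ≥2 trees
length 3: n / n has 2 parse trees

Two derivations of n / n:
  Z0 ⇒ Z1 ⇒ Z2 ⇒ Z2 / n ⇒ n / n
  Z0 ⇒ Z1 ⇒ Z1 / Z2 ⇒ Z2 / Z2 ⇒ n / Z2 ⇒ n / n

n / n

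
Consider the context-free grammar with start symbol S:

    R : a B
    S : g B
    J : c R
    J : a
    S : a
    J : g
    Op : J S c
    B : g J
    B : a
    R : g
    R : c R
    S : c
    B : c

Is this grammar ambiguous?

Unambiguous

(Op is unreachable from S, so its rules don't affect L(S).) The reachable rules are right-linear with at most one rule per (nonterminal, next-terminal) pair. Each input token forces the next rule, so parsing is deterministic.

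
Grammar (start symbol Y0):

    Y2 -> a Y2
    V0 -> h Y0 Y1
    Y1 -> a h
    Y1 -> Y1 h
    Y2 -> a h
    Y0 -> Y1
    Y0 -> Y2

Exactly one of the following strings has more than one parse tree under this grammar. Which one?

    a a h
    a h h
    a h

a h

a a h: 1 tree
a h h: 1 tree
a h: 2 trees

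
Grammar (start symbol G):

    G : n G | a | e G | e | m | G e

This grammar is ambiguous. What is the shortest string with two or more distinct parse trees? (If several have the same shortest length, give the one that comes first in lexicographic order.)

e e

length 1: no string has ≥2 trees
length 2: e e has 2 parse trees

Two derivations of e e:
  G ⇒ e G ⇒ e e
  G ⇒ G e ⇒ e e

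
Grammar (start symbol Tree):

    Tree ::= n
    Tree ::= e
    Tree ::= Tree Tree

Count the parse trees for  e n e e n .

14

Parse trees for e n e e n (showing first 6 of 14):
  [Tree [Tree e] [Tree [Tree n] [Tree [Tree e] [Tree [Tree e] [Tree n]]]]]
  [Tree [Tree e] [Tree [Tree n] [Tree [Tree [Tree e] [Tree e]] [Tree n]]]]
  [Tree [Tree e] [Tree [Tree [Tree n] [Tree e]] [Tree [Tree e] [Tree n]]]]
  [Tree [Tree e] [Tree [Tree [Tree n] [Tree [Tree e] [Tree e]]] [Tree n]]]
  [Tree [Tree e] [Tree [Tree [Tree [Tree n] [Tree e]] [Tree e]] [Tree n]]]
  [Tree [Tree [Tree e] [Tree n]] [Tree [Tree e] [Tree [Tree e] [Tree n]]]]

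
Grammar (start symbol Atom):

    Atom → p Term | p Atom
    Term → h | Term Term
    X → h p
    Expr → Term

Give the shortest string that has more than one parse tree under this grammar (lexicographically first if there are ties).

p h h h

length 2: no string has ≥2 trees
length 3: no string has ≥2 trees
length 4: p h h h has 2 parse trees

Two derivations of p h h h:
  Atom ⇒ p Term ⇒ p Term Term ⇒ p h Term ⇒ p h Term Term ⇒ p h h Term ⇒ p h h h
  Atom ⇒ p Term ⇒ p Term Term ⇒ p Term Term Term ⇒ p h Term Term ⇒ p h h Term ⇒ p h h h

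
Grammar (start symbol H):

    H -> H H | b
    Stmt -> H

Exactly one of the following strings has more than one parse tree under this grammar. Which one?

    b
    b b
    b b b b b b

b: 1 tree
b b: 1 tree
b b b b b b: 42 trees

b b b b b b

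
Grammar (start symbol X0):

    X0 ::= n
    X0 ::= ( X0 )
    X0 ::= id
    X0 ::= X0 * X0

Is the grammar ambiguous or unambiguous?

Witness: id * id * id

Derivation 1: X0 ⇒ X0 * X0 ⇒ id * X0 ⇒ id * X0 * X0 ⇒ id * id * X0 ⇒ id * id * id
Derivation 2: X0 ⇒ X0 * X0 ⇒ X0 * X0 * X0 ⇒ id * X0 * X0 ⇒ id * id * X0 ⇒ id * id * id

Two distinct leftmost derivations for the same string.

Ambiguous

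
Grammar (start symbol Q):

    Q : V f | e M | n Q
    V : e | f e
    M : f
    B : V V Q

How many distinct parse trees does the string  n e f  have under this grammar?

2

Parse trees for n e f:
  [Q n [Q [V e] f]]
  [Q n [Q e [M f]]]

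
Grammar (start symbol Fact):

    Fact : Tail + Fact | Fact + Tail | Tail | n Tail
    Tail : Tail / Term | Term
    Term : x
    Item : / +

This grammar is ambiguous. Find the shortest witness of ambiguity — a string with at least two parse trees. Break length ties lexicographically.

length 1: no string has ≥2 trees
length 2: no string has ≥2 trees
length 3: x + x has 2 parse trees

Two derivations of x + x:
  Fact ⇒ Tail + Fact ⇒ Term + Fact ⇒ x + Fact ⇒ x + Tail ⇒ x + Term ⇒ x + x
  Fact ⇒ Fact + Tail ⇒ Tail + Tail ⇒ Term + Tail ⇒ x + Tail ⇒ x + Term ⇒ x + x

x + x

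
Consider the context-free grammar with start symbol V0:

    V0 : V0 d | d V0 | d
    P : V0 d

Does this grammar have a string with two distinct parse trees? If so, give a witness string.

Witness: d d

Derivation 1: V0 ⇒ V0 d ⇒ d d
Derivation 2: V0 ⇒ d V0 ⇒ d d

Two distinct leftmost derivations for the same string.

Ambiguous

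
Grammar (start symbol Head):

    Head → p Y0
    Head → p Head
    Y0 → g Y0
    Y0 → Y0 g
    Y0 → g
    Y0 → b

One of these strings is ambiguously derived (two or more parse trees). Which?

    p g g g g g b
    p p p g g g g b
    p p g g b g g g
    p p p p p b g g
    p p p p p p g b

p g g g g g b: 1 tree
p p p g g g g b: 1 tree
p p g g b g g g: 10 trees
p p p p p b g g: 1 tree
p p p p p p g b: 1 tree

p p g g b g g g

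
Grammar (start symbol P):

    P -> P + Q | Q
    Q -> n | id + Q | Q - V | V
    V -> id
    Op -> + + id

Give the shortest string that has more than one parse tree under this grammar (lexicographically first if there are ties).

id + id

length 1: no string has ≥2 trees
length 3: id + id has 2 parse trees

Two derivations of id + id:
  P ⇒ P + Q ⇒ Q + Q ⇒ V + Q ⇒ id + Q ⇒ id + V ⇒ id + id
  P ⇒ Q ⇒ id + Q ⇒ id + V ⇒ id + id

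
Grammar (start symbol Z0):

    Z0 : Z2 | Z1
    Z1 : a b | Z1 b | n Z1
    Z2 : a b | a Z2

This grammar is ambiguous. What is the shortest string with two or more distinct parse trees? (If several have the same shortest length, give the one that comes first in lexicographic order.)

a b

length 2: a b has 2 parse trees

Two derivations of a b:
  Z0 ⇒ Z2 ⇒ a b
  Z0 ⇒ Z1 ⇒ a b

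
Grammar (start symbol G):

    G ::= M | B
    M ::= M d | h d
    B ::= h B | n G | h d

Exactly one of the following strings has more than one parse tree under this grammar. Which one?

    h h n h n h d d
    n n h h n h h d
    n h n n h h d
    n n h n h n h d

n n h n h n h d

h h n h n h d d: 1 tree
n n h h n h h d: 1 tree
n h n n h h d: 1 tree
n n h n h n h d: 2 trees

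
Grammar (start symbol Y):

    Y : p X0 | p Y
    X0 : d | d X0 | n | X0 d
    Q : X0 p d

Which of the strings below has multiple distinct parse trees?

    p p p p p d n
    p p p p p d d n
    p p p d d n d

p p p d d n d

p p p p p d n: 1 tree
p p p p p d d n: 1 tree
p p p d d n d: 3 trees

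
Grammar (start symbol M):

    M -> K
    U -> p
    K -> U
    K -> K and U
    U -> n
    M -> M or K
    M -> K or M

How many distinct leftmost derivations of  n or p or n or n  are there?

8

Parse trees for n or p or n or n:
  [M [M [M [M [K [U n]]] or [K [U p]]] or [K [U n]]] or [K [U n]]]
  [M [M [M [K [U n]] or [M [K [U p]]]] or [K [U n]]] or [K [U n]]]
  [M [M [K [U n]] or [M [M [K [U p]]] or [K [U n]]]] or [K [U n]]]
  [M [M [K [U n]] or [M [K [U p]] or [M [K [U n]]]]] or [K [U n]]]
  [M [K [U n]] or [M [M [M [K [U p]]] or [K [U n]]] or [K [U n]]]]
  [M [K [U n]] or [M [M [K [U p]] or [M [K [U n]]]] or [K [U n]]]]
  [M [K [U n]] or [M [K [U p]] or [M [M [K [U n]]] or [K [U n]]]]]
  [M [K [U n]] or [M [K [U p]] or [M [K [U n]] or [M [K [U n]]]]]]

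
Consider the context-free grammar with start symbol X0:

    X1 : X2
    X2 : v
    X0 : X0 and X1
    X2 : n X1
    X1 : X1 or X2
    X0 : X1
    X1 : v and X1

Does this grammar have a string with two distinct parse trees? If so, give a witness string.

Witness: v and v

Derivation 1: X0 ⇒ X0 and X1 ⇒ X1 and X1 ⇒ X2 and X1 ⇒ v and X1 ⇒ v and X2 ⇒ v and v
Derivation 2: X0 ⇒ X1 ⇒ v and X1 ⇒ v and X2 ⇒ v and v

Two distinct leftmost derivations for the same string.

Ambiguous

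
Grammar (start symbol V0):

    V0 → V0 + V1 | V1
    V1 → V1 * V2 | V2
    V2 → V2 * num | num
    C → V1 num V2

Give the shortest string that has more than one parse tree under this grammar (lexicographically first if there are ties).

length 1: no string has ≥2 trees
length 3: num * num has 2 parse trees

Two derivations of num * num:
  V0 ⇒ V1 ⇒ V1 * V2 ⇒ V2 * V2 ⇒ num * V2 ⇒ num * num
  V0 ⇒ V1 ⇒ V2 ⇒ V2 * num ⇒ num * num

num * num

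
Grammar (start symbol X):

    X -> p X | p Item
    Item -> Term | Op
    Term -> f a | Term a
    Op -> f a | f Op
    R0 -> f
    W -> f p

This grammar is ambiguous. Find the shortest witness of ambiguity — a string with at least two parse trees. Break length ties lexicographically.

p f a

length 3: p f a has 2 parse trees

Two derivations of p f a:
  X ⇒ p Item ⇒ p Term ⇒ p f a
  X ⇒ p Item ⇒ p Op ⇒ p f a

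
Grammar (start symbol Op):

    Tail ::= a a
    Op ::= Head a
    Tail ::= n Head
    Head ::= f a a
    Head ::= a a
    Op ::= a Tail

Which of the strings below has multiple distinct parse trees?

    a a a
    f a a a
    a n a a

a a a: 2 trees
f a a a: 1 tree
a n a a: 1 tree

a a a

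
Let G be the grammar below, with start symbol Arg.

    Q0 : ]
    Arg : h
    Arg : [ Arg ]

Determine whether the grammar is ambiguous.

Only Arg is reachable from Arg; ignoring the rest: L(Arg) is { openⁿ atom closeⁿ : n ≥ 0 }. The bracket depth fixes n, and the derivation is forced at every step.

Unambiguous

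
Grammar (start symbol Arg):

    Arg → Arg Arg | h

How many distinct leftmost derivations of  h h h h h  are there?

14

Parse trees for h h h h h (showing first 6 of 14):
  [Arg [Arg h] [Arg [Arg h] [Arg [Arg h] [Arg [Arg h] [Arg h]]]]]
  [Arg [Arg h] [Arg [Arg h] [Arg [Arg [Arg h] [Arg h]] [Arg h]]]]
  [Arg [Arg h] [Arg [Arg [Arg h] [Arg h]] [Arg [Arg h] [Arg h]]]]
  [Arg [Arg h] [Arg [Arg [Arg h] [Arg [Arg h] [Arg h]]] [Arg h]]]
  [Arg [Arg h] [Arg [Arg [Arg [Arg h] [Arg h]] [Arg h]] [Arg h]]]
  [Arg [Arg [Arg h] [Arg h]] [Arg [Arg h] [Arg [Arg h] [Arg h]]]]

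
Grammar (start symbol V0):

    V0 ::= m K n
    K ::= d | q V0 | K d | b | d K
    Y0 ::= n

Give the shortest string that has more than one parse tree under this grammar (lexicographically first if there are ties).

m d d n

length 3: no string has ≥2 trees
length 4: m d d n has 2 parse trees

Two derivations of m d d n:
  V0 ⇒ m K n ⇒ m K d n ⇒ m d d n
  V0 ⇒ m K n ⇒ m d K n ⇒ m d d n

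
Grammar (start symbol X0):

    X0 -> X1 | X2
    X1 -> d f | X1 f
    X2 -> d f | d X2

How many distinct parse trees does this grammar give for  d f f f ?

Parse trees for d f f f:
  [X0 [X1 [X1 [X1 d f] f] f]]

1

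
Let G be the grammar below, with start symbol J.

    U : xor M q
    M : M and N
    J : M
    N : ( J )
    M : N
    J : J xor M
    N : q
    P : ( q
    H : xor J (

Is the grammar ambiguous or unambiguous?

Unambiguous

(H, P, U are unreachable from J, so their rules don't affect L(J).) This is a standard precedence ladder (J over M over N), with each level left-recursive on its own operator ('xor' at J, 'and' at M). That structure is LR(1), hence unambiguous.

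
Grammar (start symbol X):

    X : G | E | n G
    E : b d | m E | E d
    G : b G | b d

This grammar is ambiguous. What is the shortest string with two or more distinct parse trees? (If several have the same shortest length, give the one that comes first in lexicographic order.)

length 2: b d has 2 parse trees

Two derivations of b d:
  X ⇒ G ⇒ b d
  X ⇒ E ⇒ b d

b d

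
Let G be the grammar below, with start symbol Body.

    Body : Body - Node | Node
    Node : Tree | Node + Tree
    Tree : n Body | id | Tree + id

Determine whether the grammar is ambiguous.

Ambiguous

Witness: id + id

Derivation 1: Body ⇒ Node ⇒ Tree ⇒ Tree + id ⇒ id + id
Derivation 2: Body ⇒ Node ⇒ Node + Tree ⇒ Tree + Tree ⇒ id + Tree ⇒ id + id

Two distinct leftmost derivations for the same string.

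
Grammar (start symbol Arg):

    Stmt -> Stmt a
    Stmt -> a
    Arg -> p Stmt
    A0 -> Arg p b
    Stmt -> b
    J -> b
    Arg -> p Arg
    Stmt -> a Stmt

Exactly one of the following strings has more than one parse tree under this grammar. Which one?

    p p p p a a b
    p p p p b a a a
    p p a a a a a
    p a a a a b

p p a a a a a

p p p p a a b: 1 tree
p p p p b a a a: 1 tree
p p a a a a a: 16 trees
p a a a a b: 1 tree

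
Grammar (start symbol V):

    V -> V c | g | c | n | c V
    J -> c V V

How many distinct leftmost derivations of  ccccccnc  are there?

Parse trees for ccccccnc:
  [V [V c [V c [V c [V c [V c [V c [V n]]]]]]] c]
  [V c [V [V c [V c [V c [V c [V c [V n]]]]]] c]]
  [V c [V c [V [V c [V c [V c [V c [V n]]]]] c]]]
  [V c [V c [V c [V [V c [V c [V c [V n]]]] c]]]]
  [V c [V c [V c [V c [V [V c [V c [V n]]] c]]]]]
  [V c [V c [V c [V c [V c [V [V c [V n]] c]]]]]]
  [V c [V c [V c [V c [V c [V c [V [V n] c]]]]]]]

7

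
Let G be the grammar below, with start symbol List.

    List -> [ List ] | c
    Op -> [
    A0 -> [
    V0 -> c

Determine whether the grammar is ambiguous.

Unambiguous

Only List is reachable from List; ignoring the rest: Each string is a nest of matched brackets around a single atom. An opening bracket forces the recursive rule; an atom forces the base rule.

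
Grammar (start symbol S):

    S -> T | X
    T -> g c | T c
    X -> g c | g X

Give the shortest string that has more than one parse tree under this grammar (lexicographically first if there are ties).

length 2: g c has 2 parse trees

Two derivations of g c:
  S ⇒ T ⇒ g c
  S ⇒ X ⇒ g c

g c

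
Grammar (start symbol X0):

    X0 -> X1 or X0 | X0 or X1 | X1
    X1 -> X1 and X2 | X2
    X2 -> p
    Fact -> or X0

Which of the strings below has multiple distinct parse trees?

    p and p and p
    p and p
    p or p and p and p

p or p and p and p

p and p and p: 1 tree
p and p: 1 tree
p or p and p and p: 2 trees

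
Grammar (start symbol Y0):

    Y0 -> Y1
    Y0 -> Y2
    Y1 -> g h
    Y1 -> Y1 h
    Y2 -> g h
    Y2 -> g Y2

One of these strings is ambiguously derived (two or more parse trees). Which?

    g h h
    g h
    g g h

g h h: 1 tree
g h: 2 trees
g g h: 1 tree

g h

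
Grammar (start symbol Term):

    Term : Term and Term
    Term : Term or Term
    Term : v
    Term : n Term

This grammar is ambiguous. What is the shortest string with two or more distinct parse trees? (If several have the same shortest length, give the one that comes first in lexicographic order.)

length 1: no string has ≥2 trees
length 2: no string has ≥2 trees
length 3: no string has ≥2 trees
length 4: n v and v has 2 parse trees

Two derivations of n v and v:
  Term ⇒ Term and Term ⇒ n Term and Term ⇒ n v and Term ⇒ n v and v
  Term ⇒ n Term ⇒ n Term and Term ⇒ n v and Term ⇒ n v and v

n v and v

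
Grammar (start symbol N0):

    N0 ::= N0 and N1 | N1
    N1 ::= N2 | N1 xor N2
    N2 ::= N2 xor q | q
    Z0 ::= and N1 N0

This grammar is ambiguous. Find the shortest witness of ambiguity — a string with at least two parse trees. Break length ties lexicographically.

length 1: no string has ≥2 trees
length 3: q xor q has 2 parse trees

Two derivations of q xor q:
  N0 ⇒ N1 ⇒ N2 ⇒ N2 xor q ⇒ q xor q
  N0 ⇒ N1 ⇒ N1 xor N2 ⇒ N2 xor N2 ⇒ q xor N2 ⇒ q xor q

q xor q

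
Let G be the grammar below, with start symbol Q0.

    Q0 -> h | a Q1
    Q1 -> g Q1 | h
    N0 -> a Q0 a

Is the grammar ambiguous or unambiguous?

(N0 is unreachable from Q0, so its rules don't affect L(Q0).) Restricted to the reachable nonterminals, every rule has the form A → t or A → t B, and no two rules for the same A share a first terminal. The grammar encodes a DFA — one run per string.

Unambiguous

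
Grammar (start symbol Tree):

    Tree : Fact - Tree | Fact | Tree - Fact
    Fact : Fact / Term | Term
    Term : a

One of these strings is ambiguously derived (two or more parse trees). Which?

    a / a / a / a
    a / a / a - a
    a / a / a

a / a / a / a: 1 tree
a / a / a - a: 2 trees
a / a / a: 1 tree

a / a / a - a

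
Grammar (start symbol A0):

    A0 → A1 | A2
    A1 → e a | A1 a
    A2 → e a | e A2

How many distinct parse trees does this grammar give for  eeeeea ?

1

Parse trees for eeeeea:
  [A0 [A2 e [A2 e [A2 e [A2 e [A2 e a]]]]]]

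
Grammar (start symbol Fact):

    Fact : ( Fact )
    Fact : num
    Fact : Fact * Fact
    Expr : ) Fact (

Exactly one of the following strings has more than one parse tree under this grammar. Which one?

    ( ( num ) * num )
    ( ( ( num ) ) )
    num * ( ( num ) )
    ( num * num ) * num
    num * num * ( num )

num * num * ( num )

( ( num ) * num ): 1 tree
( ( ( num ) ) ): 1 tree
num * ( ( num ) ): 1 tree
( num * num ) * num: 1 tree
num * num * ( num ): 2 trees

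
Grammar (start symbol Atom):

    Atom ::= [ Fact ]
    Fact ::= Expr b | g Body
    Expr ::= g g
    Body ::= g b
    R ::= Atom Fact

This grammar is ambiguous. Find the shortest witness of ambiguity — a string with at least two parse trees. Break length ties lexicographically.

length 5: [ g g b ] has 2 parse trees

Two derivations of [ g g b ]:
  Atom ⇒ [ Fact ] ⇒ [ Expr b ] ⇒ [ g g b ]
  Atom ⇒ [ Fact ] ⇒ [ g Body ] ⇒ [ g g b ]

[ g g b ]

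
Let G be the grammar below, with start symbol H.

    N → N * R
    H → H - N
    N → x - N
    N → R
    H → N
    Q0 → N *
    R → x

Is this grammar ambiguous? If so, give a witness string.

Ambiguous

Witness: x - x

Derivation 1: H ⇒ H - N ⇒ N - N ⇒ R - N ⇒ x - N ⇒ x - R ⇒ x - x
Derivation 2: H ⇒ N ⇒ x - N ⇒ x - R ⇒ x - x

Two distinct leftmost derivations for the same string.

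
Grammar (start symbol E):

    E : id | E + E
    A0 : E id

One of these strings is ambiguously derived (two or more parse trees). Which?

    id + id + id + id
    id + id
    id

id + id + id + id: 5 trees
id + id: 1 tree
id: 1 tree

id + id + id + id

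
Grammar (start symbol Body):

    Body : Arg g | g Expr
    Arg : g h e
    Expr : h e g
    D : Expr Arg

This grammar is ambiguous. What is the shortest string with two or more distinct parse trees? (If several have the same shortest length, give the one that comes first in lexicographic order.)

length 4: g h e g has 2 parse trees

Two derivations of g h e g:
  Body ⇒ Arg g ⇒ g h e g
  Body ⇒ g Expr ⇒ g h e g

g h e g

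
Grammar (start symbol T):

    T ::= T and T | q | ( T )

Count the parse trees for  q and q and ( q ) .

2

Parse trees for q and q and ( q ):
  [T [T q] and [T [T q] and [T ( [T q] )]]]
  [T [T [T q] and [T q]] and [T ( [T q] )]]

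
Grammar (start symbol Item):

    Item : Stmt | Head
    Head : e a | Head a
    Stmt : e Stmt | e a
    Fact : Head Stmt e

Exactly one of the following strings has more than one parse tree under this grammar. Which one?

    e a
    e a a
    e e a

e a

e a: 2 trees
e a a: 1 tree
e e a: 1 tree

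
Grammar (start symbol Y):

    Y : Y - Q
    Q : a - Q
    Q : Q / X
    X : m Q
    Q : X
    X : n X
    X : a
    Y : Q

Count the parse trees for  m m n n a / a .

Parse trees for m m n n a / a:
  [Y [Q [Q [X m [Q [X m [Q [X n [X n [X a]]]]]]]] / [X a]]]
  [Y [Q [X m [Q [Q [X m [Q [X n [X n [X a]]]]]] / [X a]]]]]
  [Y [Q [X m [Q [X m [Q [Q [X n [X n [X a]]]] / [X a]]]]]]]

3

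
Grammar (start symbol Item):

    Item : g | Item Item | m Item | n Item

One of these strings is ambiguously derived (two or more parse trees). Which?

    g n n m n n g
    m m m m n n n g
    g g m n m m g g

g n n m n n g: 1 tree
m m m m n n n g: 1 tree
g g m n m m g g: 13 trees

g g m n m m g g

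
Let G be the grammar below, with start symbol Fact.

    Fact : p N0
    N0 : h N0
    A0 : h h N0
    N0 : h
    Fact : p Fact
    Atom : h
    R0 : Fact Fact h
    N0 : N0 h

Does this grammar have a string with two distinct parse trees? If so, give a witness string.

Witness: p h h

Derivation 1: Fact ⇒ p N0 ⇒ p h N0 ⇒ p h h
Derivation 2: Fact ⇒ p N0 ⇒ p N0 h ⇒ p h h

Two distinct leftmost derivations for the same string.

Ambiguous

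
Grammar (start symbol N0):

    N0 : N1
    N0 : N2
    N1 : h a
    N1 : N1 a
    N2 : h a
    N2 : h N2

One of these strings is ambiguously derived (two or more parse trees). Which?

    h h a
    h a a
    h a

h h a: 1 tree
h a a: 1 tree
h a: 2 trees

h a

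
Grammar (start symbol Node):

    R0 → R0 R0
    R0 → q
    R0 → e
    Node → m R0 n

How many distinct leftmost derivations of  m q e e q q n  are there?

14

Parse trees for m q e e q q n (showing first 6 of 14):
  [Node m [R0 [R0 q] [R0 [R0 e] [R0 [R0 e] [R0 [R0 q] [R0 q]]]]] n]
  [Node m [R0 [R0 q] [R0 [R0 e] [R0 [R0 [R0 e] [R0 q]] [R0 q]]]] n]
  [Node m [R0 [R0 q] [R0 [R0 [R0 e] [R0 e]] [R0 [R0 q] [R0 q]]]] n]
  [Node m [R0 [R0 q] [R0 [R0 [R0 e] [R0 [R0 e] [R0 q]]] [R0 q]]] n]
  [Node m [R0 [R0 q] [R0 [R0 [R0 [R0 e] [R0 e]] [R0 q]] [R0 q]]] n]
  [Node m [R0 [R0 [R0 q] [R0 e]] [R0 [R0 e] [R0 [R0 q] [R0 q]]]] n]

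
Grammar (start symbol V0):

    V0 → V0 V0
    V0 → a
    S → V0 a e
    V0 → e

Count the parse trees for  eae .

2

Parse trees for eae:
  [V0 [V0 e] [V0 [V0 a] [V0 e]]]
  [V0 [V0 [V0 e] [V0 a]] [V0 e]]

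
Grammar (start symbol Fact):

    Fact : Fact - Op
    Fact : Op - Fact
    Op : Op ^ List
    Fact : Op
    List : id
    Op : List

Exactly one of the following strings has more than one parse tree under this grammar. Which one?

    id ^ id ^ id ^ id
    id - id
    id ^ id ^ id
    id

id ^ id ^ id ^ id: 1 tree
id - id: 2 trees
id ^ id ^ id: 1 tree
id: 1 tree

id - id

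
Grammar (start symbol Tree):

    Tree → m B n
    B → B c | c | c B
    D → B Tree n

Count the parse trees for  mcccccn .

Parse trees for mcccccn (showing first 6 of 16):
  [Tree m [B [B [B [B [B c] c] c] c] c] n]
  [Tree m [B [B [B [B c [B c]] c] c] c] n]
  [Tree m [B [B [B c [B [B c] c]] c] c] n]
  [Tree m [B [B [B c [B c [B c]]] c] c] n]
  [Tree m [B [B c [B [B [B c] c] c]] c] n]
  [Tree m [B [B c [B [B c [B c]] c]] c] n]

16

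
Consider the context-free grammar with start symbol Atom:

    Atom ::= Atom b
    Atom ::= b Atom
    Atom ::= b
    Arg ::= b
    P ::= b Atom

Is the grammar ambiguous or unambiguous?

Witness: b b

Derivation 1: Atom ⇒ Atom b ⇒ b b
Derivation 2: Atom ⇒ b Atom ⇒ b b

Two distinct leftmost derivations for the same string.

Ambiguous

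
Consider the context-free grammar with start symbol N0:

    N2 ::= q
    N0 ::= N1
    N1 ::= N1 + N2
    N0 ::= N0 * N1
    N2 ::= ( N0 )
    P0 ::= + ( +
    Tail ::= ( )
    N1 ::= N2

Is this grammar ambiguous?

Only N0, N1, N2 are reachable from N0; ignoring the rest: N0 → N0 * N1 | N1  ;  N1 → N1 + N2 | N2  — a left-associative chain with N2 at the bottom. Each string factors uniquely by precedence.

Unambiguous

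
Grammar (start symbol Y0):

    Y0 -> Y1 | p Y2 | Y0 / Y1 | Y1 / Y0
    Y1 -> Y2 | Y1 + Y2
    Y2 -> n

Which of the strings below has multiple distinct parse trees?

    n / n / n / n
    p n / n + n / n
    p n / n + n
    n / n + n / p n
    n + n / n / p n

n / n / n / n: 8 trees
p n / n + n / n: 1 tree
p n / n + n: 1 tree
n / n + n / p n: 1 tree
n + n / n / p n: 1 tree

n / n / n / n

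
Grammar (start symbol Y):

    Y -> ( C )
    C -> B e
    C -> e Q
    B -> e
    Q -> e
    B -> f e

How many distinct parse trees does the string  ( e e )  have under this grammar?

Parse trees for ( e e ):
  [Y ( [C [B e] e] )]
  [Y ( [C e [Q e]] )]

2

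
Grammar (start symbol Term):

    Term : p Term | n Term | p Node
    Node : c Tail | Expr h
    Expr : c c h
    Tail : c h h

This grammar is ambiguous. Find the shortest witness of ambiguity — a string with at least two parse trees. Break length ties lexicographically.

p c c h h

length 5: p c c h h has 2 parse trees

Two derivations of p c c h h:
  Term ⇒ p Node ⇒ p c Tail ⇒ p c c h h
  Term ⇒ p Node ⇒ p Expr h ⇒ p c c h h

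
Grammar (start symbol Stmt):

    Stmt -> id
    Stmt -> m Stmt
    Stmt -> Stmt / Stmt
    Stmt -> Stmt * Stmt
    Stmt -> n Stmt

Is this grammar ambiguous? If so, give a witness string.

Witness: m id * id

Derivation 1: Stmt ⇒ m Stmt ⇒ m Stmt * Stmt ⇒ m id * Stmt ⇒ m id * id
Derivation 2: Stmt ⇒ Stmt * Stmt ⇒ m Stmt * Stmt ⇒ m id * Stmt ⇒ m id * id

Two distinct leftmost derivations for the same string.

Ambiguous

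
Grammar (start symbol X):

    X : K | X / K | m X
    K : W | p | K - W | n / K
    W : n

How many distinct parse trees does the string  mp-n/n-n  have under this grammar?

Parse trees for mp-n/n-n:
  [X [X m [X [K [K p] - [W n]]]] / [K [K [W n]] - [W n]]]
  [X m [X [X [K [K p] - [W n]]] / [K [K [W n]] - [W n]]]]

2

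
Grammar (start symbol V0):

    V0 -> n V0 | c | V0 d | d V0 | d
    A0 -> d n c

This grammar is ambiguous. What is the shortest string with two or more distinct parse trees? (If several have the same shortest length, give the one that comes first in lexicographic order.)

length 1: no string has ≥2 trees
length 2: d d has 2 parse trees

Two derivations of d d:
  V0 ⇒ V0 d ⇒ d d
  V0 ⇒ d V0 ⇒ d d

d d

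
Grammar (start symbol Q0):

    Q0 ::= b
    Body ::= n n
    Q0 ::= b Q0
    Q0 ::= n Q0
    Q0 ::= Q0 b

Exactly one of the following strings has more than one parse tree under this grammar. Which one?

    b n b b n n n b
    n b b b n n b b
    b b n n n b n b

n b b b n n b b

b n b b n n n b: 1 tree
n b b b n n b b: 8 trees
b b n n n b n b: 1 tree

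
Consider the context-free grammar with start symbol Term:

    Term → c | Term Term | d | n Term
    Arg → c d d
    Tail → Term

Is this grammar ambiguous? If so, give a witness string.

Witness: c c c

Derivation 1: Term ⇒ Term Term ⇒ c Term ⇒ c Term Term ⇒ c c Term ⇒ c c c
Derivation 2: Term ⇒ Term Term ⇒ Term Term Term ⇒ c Term Term ⇒ c c Term ⇒ c c c

Two distinct leftmost derivations for the same string.

Ambiguous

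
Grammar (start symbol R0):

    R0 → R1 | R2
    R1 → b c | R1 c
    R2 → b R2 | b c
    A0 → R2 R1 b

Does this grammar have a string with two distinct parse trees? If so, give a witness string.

Ambiguous

Witness: b c

Derivation 1: R0 ⇒ R1 ⇒ b c
Derivation 2: R0 ⇒ R2 ⇒ b c

Two distinct leftmost derivations for the same string.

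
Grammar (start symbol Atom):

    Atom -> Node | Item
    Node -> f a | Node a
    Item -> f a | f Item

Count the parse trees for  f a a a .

Parse trees for f a a a:
  [Atom [Node [Node [Node f a] a] a]]

1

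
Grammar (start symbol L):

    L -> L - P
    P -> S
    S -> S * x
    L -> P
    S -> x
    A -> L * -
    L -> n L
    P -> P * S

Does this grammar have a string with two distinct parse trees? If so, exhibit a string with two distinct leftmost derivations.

Ambiguous

Witness: x * x

Derivation 1: L ⇒ P ⇒ S ⇒ S * x ⇒ x * x
Derivation 2: L ⇒ P ⇒ P * S ⇒ S * S ⇒ x * S ⇒ x * x

Two distinct leftmost derivations for the same string.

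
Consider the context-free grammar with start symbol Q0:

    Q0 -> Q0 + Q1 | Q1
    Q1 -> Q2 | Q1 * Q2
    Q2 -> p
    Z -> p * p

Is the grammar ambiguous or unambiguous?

Unambiguous

Only Q0, Q1, Q2 are reachable from Q0; ignoring the rest: Q0 → Q0 + Q1 | Q1  ;  Q1 → Q1 * Q2 | Q2  — a left-associative chain with Q2 at the bottom. Each string factors uniquely by precedence.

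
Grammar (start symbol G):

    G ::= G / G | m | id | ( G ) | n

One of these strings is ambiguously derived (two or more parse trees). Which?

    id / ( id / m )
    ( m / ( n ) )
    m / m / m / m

id / ( id / m ): 1 tree
( m / ( n ) ): 1 tree
m / m / m / m: 5 trees

m / m / m / m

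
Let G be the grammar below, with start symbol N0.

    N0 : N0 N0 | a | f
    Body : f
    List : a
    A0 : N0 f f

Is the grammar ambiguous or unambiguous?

Witness: a a a

Derivation 1: N0 ⇒ N0 N0 ⇒ N0 N0 N0 ⇒ a N0 N0 ⇒ a a N0 ⇒ a a a
Derivation 2: N0 ⇒ N0 N0 ⇒ a N0 ⇒ a N0 N0 ⇒ a a N0 ⇒ a a a

Two distinct leftmost derivations for the same string.

Ambiguous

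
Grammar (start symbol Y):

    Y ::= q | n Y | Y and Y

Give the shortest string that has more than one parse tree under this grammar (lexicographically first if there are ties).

n q and q

length 1: no string has ≥2 trees
length 2: no string has ≥2 trees
length 3: no string has ≥2 trees
length 4: n q and q has 2 parse trees

Two derivations of n q and q:
  Y ⇒ n Y ⇒ n Y and Y ⇒ n q and Y ⇒ n q and q
  Y ⇒ Y and Y ⇒ n Y and Y ⇒ n q and Y ⇒ n q and q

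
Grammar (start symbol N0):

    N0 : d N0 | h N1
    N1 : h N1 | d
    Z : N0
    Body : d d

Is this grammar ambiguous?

Unambiguous

(Z, Body are unreachable from N0, so their rules don't affect L(N0).) Each reachable nonterminal has at most one production per leading terminal, and all productions are right-linear; the derivation is determined token-by-token.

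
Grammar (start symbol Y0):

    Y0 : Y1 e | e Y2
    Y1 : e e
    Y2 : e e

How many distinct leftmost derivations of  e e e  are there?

2

Parse trees for e e e:
  [Y0 [Y1 e e] e]
  [Y0 e [Y2 e e]]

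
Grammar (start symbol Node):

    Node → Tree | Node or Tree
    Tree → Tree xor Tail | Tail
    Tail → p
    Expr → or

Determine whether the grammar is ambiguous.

Unambiguous

Only Node, Tree, Tail are reachable from Node; ignoring the rest: The grammar is stratified — Node handles 'or' (left-recursive), Tree handles 'xor', Tail atoms. Each operator has a fixed associativity and precedence level, so every string has one parse.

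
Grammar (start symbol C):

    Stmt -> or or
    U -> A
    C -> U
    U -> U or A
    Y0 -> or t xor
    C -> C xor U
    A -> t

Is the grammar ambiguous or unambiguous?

Unambiguous

(Stmt, Y0 are unreachable from C, so their rules don't affect L(C).) The grammar is stratified — C handles 'xor' (left-recursive), U handles 'or', A atoms. Each operator has a fixed associativity and precedence level, so every string has one parse.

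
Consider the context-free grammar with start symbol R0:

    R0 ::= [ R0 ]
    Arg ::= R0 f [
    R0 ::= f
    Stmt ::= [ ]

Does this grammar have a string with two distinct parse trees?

Unambiguous

(Stmt, Arg are unreachable from R0, so their rules don't affect L(R0).) L(R0) is { openⁿ atom closeⁿ : n ≥ 0 }. The bracket depth fixes n, and the derivation is forced at every step.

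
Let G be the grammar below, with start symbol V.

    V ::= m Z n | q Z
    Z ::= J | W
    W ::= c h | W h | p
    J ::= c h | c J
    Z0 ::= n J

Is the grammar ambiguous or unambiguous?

Witness: q c h

Derivation 1: V ⇒ q Z ⇒ q J ⇒ q c h
Derivation 2: V ⇒ q Z ⇒ q W ⇒ q c h

Two distinct leftmost derivations for the same string.

Ambiguous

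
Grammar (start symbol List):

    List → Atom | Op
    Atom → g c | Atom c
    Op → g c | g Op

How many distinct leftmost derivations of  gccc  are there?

Parse trees for gccc:
  [List [Atom [Atom [Atom g c] c] c]]

1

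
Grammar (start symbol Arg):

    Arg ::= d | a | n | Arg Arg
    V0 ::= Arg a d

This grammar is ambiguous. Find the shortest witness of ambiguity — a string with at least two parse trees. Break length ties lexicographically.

length 1: no string has ≥2 trees
length 2: no string has ≥2 trees
length 3: a a a has 2 parse trees

Two derivations of a a a:
  Arg ⇒ Arg Arg ⇒ a Arg ⇒ a Arg Arg ⇒ a a Arg ⇒ a a a
  Arg ⇒ Arg Arg ⇒ Arg Arg Arg ⇒ a Arg Arg ⇒ a a Arg ⇒ a a a

a a a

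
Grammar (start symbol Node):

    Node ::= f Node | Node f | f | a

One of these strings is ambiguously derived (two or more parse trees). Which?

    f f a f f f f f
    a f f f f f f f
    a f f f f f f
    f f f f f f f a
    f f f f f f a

f f a f f f f f

f f a f f f f f: 21 trees
a f f f f f f f: 1 tree
a f f f f f f: 1 tree
f f f f f f f a: 1 tree
f f f f f f a: 1 tree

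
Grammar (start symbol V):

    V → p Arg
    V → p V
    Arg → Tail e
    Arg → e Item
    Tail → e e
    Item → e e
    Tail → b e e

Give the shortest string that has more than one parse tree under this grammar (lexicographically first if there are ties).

p e e e

length 4: p e e e has 2 parse trees

Two derivations of p e e e:
  V ⇒ p Arg ⇒ p Tail e ⇒ p e e e
  V ⇒ p Arg ⇒ p e Item ⇒ p e e e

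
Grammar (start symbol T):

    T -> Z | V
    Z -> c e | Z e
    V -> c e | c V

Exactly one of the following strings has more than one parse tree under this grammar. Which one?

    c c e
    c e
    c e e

c e

c c e: 1 tree
c e: 2 trees
c e e: 1 tree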